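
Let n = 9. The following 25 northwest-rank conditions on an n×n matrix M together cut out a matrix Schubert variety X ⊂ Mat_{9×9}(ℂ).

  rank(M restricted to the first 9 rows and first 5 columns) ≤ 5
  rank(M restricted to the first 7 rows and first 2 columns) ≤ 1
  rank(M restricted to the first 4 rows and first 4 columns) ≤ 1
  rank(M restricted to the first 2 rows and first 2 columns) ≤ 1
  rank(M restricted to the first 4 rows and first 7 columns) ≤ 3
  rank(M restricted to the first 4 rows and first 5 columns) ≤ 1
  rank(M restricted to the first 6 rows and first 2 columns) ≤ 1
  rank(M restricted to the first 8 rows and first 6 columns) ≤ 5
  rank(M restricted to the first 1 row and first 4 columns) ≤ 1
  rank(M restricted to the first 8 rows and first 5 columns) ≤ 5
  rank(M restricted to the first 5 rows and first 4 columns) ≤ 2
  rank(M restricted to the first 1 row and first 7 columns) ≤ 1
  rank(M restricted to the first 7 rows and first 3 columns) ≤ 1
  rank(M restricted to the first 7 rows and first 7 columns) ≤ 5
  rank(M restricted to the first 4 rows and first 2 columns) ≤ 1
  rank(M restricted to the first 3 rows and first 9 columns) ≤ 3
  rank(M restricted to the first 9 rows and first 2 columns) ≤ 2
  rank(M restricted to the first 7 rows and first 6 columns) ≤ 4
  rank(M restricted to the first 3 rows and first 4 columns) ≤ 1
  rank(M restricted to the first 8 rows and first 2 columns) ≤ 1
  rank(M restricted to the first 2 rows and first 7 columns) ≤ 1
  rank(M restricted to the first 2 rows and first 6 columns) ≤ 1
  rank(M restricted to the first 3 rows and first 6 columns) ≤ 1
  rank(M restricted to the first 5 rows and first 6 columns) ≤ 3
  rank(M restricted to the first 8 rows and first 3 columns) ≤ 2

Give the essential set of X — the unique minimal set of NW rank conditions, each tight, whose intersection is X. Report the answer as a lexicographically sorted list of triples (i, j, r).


Computing R[i][j] = min implied NW-rank bound (n=9, 25 conditions):

  1, 1, 1, 1, 1, 1, 1, 1, 1
  1, 1, 1, 1, 1, 1, 1, 2, 2
  1, 1, 1, 1, 1, 1, 2, 3, 3
  1, 1, 1, 1, 1, 2, 3, 4, 4
  1, 1, 1, 2, 2, 3, 4, 5, 5
  1, 1, 1, 2, 3, 4, 5, 6, 6
  1, 1, 1, 2, 3, 4, 5, 6, 7
  1, 1, 2, 3, 4, 5, 6, 7, 8
  1, 2, 3, 4, 5, 6, 7, 8, 9

so w = (1, 8, 7, 6, 4, 5, 9, 3, 2).

Fulton essential set (5 of the 22 Rothe cells):

[(2, 7, 1), (3, 6, 1), (4, 5, 1), (7, 3, 1), (8, 2, 1)]


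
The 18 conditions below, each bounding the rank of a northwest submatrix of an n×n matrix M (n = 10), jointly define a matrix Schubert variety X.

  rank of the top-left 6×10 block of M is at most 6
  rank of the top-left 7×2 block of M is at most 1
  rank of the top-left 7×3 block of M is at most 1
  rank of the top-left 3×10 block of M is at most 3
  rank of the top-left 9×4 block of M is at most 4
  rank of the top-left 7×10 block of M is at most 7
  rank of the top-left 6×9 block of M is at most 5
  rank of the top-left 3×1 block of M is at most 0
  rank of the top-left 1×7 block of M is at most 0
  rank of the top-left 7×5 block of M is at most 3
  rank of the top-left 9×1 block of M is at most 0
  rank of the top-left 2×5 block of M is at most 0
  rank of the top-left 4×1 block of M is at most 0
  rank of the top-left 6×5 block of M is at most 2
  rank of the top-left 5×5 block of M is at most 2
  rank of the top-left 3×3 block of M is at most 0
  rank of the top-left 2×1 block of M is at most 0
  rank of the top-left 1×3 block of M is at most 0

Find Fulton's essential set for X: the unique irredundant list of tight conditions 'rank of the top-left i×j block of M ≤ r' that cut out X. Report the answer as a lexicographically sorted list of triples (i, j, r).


The tightest implied rank at each (i,j), from the 18 conditions:

  0  0  0  0  0  0  0  1  1  1
  0  0  0  0  0  1  1  2  2  2
  0  0  0  1  1  2  2  3  3  3
  0  1  1  2  2  3  3  4  4  4
  0  1  1  2  2  3  4  5  5  5
  0  1  1  2  2  3  4  5  5  6
  0  1  1  2  3  4  5  6  6  7
  0  1  2  3  4  5  6  7  7  8
  0  1  2  3  4  5  6  7  8  9
  1  2  3  4  5  6  7  8  9  10

hence w(1..10) = (8, 6, 4, 2, 7, 10, 5, 3, 9, 1).

D(w) has 27 cells with 7 SE-corners; essential set:

[(1, 7, 0), (2, 5, 0), (3, 3, 0), (6, 5, 2), (6, 9, 5), (7, 3, 1), (9, 1, 0)]


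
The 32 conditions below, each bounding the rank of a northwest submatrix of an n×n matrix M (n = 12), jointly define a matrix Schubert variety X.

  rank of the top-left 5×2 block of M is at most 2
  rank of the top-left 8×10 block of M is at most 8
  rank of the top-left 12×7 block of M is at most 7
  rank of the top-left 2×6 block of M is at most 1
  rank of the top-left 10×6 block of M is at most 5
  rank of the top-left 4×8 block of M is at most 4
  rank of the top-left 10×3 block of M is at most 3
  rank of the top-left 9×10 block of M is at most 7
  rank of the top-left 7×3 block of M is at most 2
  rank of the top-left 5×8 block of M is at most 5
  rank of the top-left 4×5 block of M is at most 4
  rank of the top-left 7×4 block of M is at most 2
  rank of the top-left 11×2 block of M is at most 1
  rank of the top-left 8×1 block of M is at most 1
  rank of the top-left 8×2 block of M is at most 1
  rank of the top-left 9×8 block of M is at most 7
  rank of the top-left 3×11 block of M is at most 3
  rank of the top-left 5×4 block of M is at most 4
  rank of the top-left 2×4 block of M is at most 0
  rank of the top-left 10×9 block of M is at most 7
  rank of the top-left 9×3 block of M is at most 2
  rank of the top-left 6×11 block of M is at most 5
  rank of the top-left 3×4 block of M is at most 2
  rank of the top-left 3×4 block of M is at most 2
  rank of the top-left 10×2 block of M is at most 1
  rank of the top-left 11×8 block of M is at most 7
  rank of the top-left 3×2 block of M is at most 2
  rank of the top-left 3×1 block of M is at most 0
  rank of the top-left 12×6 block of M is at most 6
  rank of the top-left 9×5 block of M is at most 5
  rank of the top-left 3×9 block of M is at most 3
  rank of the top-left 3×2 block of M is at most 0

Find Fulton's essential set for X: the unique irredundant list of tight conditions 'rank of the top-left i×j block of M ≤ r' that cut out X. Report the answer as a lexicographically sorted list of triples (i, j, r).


Computing R[i][j] = min implied NW-rank bound (n=12, 32 conditions):

  row 1: 0  0  0  0  1  1  1  1  1  1  1  1
  row 2: 0  0  0  0  1  1  2  2  2  2  2  2
  row 3: 0  0  1  1  2  2  3  3  3  3  3  3
  row 4: 1  1  2  2  3  3  4  4  4  4  4  4
  row 5: 1  1  2  2  3  4  5  5  5  5  5  5
  row 6: 1  1  2  2  3  4  5  5  5  5  5  6
  row 7: 1  1  2  2  3  4  5  6  6  6  6  7
  row 8: 1  1  2  3  4  5  6  7  7  7  7  8
  row 9: 1  1  2  3  4  5  6  7  7  7  8  9
  row 10: 1  1  2  3  4  5  6  7  7  8  9  10
  row 11: 1  1  2  3  4  5  6  7  8  9  10  11
  row 12: 1  2  3  4  5  6  7  8  9  10  11  12

second differences of R give the permutation w = (5, 7, 3, 1, 6, 12, 8, 4, 11, 10, 9, 2).

8 SE-corners of the 28-cell Rothe diagram give Ess(w):

[(2, 4, 0), (2, 6, 1), (3, 2, 0), (6, 11, 5), (7, 4, 2), (9, 10, 7), (10, 9, 7), (11, 2, 1)]


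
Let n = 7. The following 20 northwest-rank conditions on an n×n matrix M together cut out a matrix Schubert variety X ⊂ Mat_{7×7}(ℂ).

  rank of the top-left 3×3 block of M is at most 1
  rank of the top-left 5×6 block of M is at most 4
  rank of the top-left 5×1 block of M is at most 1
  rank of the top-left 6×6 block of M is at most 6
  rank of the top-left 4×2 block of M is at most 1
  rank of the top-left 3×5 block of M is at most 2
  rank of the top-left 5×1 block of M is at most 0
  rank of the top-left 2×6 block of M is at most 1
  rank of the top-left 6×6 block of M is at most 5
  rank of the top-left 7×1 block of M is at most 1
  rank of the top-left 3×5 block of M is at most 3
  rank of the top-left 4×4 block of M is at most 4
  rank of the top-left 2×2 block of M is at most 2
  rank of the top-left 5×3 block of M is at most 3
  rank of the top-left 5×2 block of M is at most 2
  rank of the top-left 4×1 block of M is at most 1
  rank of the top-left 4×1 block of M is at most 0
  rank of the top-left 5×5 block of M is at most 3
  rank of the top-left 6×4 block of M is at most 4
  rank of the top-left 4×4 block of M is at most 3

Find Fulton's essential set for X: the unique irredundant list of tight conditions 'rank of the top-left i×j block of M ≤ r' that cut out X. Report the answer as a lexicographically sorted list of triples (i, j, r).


Recovering R(i,j) via the rank-extension bound from the 20 conditions:

  0, 1, 1, 1, 1, 1, 1
  0, 1, 1, 1, 1, 1, 2
  0, 1, 1, 2, 2, 2, 3
  0, 1, 2, 3, 3, 3, 4
  0, 1, 2, 3, 3, 4, 5
  1, 2, 3, 4, 4, 5, 6
  1, 2, 3, 4, 5, 6, 7

the unique w with this rank table is (2, 7, 4, 3, 6, 1, 5).

|D(w)|=11, |Ess(w)|=4:

[(2, 6, 1), (3, 3, 1), (5, 1, 0), (5, 5, 3)]


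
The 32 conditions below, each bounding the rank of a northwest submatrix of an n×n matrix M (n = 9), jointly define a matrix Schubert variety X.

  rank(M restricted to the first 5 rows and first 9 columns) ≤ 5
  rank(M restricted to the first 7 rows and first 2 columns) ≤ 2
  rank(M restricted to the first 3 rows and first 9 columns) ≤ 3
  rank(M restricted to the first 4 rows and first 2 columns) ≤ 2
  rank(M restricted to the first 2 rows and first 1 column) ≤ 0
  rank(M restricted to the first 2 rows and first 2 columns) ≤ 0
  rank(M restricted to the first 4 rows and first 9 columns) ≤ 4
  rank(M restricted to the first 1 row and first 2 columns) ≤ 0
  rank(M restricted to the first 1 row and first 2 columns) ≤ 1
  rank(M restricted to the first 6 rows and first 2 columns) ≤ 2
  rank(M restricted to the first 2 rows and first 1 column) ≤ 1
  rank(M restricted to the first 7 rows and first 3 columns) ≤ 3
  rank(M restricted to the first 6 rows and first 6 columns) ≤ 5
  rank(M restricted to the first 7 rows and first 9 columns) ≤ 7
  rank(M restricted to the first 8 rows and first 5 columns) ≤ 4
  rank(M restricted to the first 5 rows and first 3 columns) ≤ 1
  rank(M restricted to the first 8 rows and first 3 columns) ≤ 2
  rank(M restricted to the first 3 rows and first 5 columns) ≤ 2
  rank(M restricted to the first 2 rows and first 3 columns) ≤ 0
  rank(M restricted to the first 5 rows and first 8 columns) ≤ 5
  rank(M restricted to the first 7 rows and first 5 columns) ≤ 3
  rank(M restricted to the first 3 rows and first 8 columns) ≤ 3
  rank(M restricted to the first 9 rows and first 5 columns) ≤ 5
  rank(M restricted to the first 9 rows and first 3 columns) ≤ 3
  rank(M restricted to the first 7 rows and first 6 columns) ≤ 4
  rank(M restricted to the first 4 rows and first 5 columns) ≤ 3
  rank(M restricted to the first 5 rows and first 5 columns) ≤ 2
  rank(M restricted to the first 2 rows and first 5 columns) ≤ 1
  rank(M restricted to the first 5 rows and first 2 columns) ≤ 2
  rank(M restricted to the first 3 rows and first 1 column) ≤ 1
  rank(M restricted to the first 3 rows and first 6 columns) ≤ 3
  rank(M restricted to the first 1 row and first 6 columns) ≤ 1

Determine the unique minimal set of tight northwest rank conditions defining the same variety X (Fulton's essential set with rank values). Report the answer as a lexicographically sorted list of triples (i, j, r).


Rank table r_w(9×9) implied by the 32 constraints:

  R[1]: 0  0  0  1  1  1  1  1  1
  R[2]: 0  0  0  1  1  2  2  2  2
  R[3]: 1  1  1  2  2  3  3  3  3
  R[4]: 1  1  1  2  2  3  4  4  4
  R[5]: 1  1  1  2  2  3  4  5  5
  R[6]: 1  2  2  3  3  4  5  6  6
  R[7]: 1  2  2  3  3  4  5  6  7
  R[8]: 1  2  2  3  4  5  6  7  8
  R[9]: 1  2  3  4  5  6  7  8  9

reading off 1-entries of Δ²R: w = (4, 6, 1, 7, 8, 2, 9, 5, 3).

6 SE-corners of the 16-cell Rothe diagram give Ess(w):

[(2, 3, 0), (2, 5, 1), (5, 3, 1), (5, 5, 2), (7, 5, 3), (8, 3, 2)]


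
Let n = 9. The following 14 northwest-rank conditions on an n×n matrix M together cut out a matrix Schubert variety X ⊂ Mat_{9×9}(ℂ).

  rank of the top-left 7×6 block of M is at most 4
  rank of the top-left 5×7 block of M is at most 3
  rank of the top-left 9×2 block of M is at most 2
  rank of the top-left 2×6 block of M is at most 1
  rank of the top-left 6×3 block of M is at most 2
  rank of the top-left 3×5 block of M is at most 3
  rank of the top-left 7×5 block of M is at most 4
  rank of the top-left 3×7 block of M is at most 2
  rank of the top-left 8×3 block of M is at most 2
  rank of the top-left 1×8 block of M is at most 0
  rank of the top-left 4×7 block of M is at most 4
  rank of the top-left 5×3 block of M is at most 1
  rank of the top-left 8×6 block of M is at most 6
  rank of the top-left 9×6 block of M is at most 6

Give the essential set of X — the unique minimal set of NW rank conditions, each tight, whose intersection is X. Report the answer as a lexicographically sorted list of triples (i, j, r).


The tightest implied rank at each (i,j), from the 14 conditions:

  0, 0, 0, 0, 0, 0, 0, 0, 1
  1, 1, 1, 1, 1, 1, 1, 1, 2
  1, 1, 1, 2, 2, 2, 2, 2, 3
  1, 1, 1, 2, 3, 3, 3, 3, 4
  1, 1, 1, 2, 3, 3, 3, 4, 5
  1, 2, 2, 3, 4, 4, 4, 5, 6
  1, 2, 2, 3, 4, 4, 5, 6, 7
  1, 2, 2, 3, 4, 5, 6, 7, 8
  1, 2, 3, 4, 5, 6, 7, 8, 9

giving w = (9, 1, 4, 5, 8, 2, 7, 6, 3) via Δ²R.

Fulton essential set (5 of the 19 Rothe cells):

[(1, 8, 0), (5, 3, 1), (5, 7, 3), (7, 6, 4), (8, 3, 2)]


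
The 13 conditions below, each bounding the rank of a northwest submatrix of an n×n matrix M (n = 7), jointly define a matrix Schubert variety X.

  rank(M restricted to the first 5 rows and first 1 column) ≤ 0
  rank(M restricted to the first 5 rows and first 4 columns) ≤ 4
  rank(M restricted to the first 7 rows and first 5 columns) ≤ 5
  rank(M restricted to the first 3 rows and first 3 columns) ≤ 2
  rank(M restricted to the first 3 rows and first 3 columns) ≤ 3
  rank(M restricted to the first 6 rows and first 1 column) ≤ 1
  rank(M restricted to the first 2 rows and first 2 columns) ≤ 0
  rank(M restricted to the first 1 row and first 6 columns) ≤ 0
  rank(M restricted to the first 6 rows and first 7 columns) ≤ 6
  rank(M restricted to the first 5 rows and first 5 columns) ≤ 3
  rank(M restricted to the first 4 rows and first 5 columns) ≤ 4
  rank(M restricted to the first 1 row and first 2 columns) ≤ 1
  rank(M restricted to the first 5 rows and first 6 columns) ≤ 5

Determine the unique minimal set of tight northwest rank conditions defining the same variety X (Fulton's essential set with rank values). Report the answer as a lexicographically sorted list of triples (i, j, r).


Propagating the 13 rank bounds to every northwest block:

  row 1: 0 0 0 0 0 0 1
  row 2: 0 0 1 1 1 1 2
  row 3: 0 1 2 2 2 2 3
  row 4: 0 1 2 3 3 3 4
  row 5: 0 1 2 3 3 4 5
  row 6: 1 2 3 4 4 5 6
  row 7: 1 2 3 4 5 6 7

giving w = (7, 3, 2, 4, 6, 1, 5) via Δ²R.

4 SE-corners of the 12-cell Rothe diagram give Ess(w):

[(1, 6, 0), (2, 2, 0), (5, 1, 0), (5, 5, 3)]


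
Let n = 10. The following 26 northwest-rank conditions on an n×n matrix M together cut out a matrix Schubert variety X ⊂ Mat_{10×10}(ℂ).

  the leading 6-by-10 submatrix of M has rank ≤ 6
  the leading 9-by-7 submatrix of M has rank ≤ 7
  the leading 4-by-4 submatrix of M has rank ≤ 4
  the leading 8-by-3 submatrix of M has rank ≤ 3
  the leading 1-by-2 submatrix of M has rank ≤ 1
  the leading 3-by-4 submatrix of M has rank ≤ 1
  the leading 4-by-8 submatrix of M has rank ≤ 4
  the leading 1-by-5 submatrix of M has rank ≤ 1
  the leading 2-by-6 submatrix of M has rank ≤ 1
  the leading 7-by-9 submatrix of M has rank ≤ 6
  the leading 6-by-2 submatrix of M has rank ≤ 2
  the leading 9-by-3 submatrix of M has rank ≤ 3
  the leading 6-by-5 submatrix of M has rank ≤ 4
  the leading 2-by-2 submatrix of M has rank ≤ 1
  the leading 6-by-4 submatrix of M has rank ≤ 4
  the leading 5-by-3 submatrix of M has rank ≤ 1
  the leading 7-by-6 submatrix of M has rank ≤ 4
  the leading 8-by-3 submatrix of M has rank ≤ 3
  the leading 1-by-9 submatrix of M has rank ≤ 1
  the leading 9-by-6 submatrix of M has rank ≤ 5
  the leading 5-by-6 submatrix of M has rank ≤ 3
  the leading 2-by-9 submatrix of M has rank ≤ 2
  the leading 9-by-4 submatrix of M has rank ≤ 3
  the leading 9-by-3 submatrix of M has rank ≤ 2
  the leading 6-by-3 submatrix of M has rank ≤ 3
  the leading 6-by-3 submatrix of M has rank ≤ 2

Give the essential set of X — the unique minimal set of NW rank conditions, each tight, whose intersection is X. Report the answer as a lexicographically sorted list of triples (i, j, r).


Recovering R(i,j) via the rank-extension bound from the 26 conditions:

  i=1: 1 | 1 | 1 | 1 | 1 | 1 | 1 | 1 | 1 | 1
  i=2: 1 | 1 | 1 | 1 | 1 | 1 | 2 | 2 | 2 | 2
  i=3: 1 | 1 | 1 | 1 | 2 | 2 | 3 | 3 | 3 | 3
  i=4: 1 | 1 | 1 | 2 | 3 | 3 | 4 | 4 | 4 | 4
  i=5: 1 | 1 | 1 | 2 | 3 | 3 | 4 | 5 | 5 | 5
  i=6: 1 | 2 | 2 | 3 | 4 | 4 | 5 | 6 | 6 | 6
  i=7: 1 | 2 | 2 | 3 | 4 | 4 | 5 | 6 | 6 | 7
  i=8: 1 | 2 | 2 | 3 | 4 | 5 | 6 | 7 | 7 | 8
  i=9: 1 | 2 | 2 | 3 | 4 | 5 | 6 | 7 | 8 | 9
  i=10: 1 | 2 | 3 | 4 | 5 | 6 | 7 | 8 | 9 | 10

second differences of R give the permutation w = (1, 7, 5, 4, 8, 2, 10, 6, 9, 3).

|D(w)|=18, |Ess(w)|=7:

[(2, 6, 1), (3, 4, 1), (5, 3, 1), (5, 6, 3), (7, 6, 4), (7, 9, 6), (9, 3, 2)]


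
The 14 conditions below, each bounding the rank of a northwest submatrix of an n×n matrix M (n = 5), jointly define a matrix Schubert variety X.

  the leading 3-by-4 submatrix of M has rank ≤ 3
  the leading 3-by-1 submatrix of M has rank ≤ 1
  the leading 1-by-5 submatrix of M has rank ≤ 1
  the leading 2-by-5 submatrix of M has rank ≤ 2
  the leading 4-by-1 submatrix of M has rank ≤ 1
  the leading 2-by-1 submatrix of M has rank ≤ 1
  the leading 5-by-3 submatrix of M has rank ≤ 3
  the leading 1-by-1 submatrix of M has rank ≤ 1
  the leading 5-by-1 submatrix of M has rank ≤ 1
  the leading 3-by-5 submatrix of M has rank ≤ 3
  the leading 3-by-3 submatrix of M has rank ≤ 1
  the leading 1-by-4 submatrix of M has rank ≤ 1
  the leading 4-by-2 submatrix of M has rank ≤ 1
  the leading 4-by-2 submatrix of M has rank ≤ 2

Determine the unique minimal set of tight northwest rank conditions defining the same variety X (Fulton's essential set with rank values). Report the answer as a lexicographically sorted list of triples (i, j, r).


Rank table r_w(5×5) implied by the 14 constraints:

  row 1: 1, 1, 1, 1, 1
  row 2: 1, 1, 1, 2, 2
  row 3: 1, 1, 1, 2, 3
  row 4: 1, 1, 2, 3, 4
  row 5: 1, 2, 3, 4, 5

hence w(1..5) = (1, 4, 5, 3, 2).

ℓ(w)=5; the 2 essential cells (i,j,r):

[(3, 3, 1), (4, 2, 1)]


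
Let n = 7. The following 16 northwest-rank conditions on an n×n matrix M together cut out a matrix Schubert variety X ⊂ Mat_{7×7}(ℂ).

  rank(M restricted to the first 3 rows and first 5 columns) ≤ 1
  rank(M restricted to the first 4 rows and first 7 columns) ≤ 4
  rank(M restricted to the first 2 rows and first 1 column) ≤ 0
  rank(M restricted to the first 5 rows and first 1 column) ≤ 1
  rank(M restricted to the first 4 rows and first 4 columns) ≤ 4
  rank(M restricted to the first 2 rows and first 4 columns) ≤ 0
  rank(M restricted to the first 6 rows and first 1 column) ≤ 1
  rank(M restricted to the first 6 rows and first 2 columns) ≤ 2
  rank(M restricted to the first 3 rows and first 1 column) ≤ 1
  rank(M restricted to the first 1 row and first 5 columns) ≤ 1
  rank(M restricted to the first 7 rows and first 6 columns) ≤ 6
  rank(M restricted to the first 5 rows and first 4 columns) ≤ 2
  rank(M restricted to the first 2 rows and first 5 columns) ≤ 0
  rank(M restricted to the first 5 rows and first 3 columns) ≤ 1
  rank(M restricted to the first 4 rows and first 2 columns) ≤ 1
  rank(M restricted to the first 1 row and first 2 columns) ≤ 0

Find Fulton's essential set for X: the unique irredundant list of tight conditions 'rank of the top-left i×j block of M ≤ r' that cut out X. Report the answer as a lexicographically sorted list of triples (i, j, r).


Propagating the 16 rank bounds to every northwest block:

  0 0 0 0 0 1 1
  0 0 0 0 0 1 2
  1 1 1 1 1 2 3
  1 1 1 2 2 3 4
  1 1 1 2 3 4 5
  1 2 2 3 4 5 6
  1 2 3 4 5 6 7

giving w = (6, 7, 1, 4, 5, 2, 3) via Δ²R.

ℓ(w)=14; the 2 essential cells (i,j,r):

[(2, 5, 0), (5, 3, 1)]


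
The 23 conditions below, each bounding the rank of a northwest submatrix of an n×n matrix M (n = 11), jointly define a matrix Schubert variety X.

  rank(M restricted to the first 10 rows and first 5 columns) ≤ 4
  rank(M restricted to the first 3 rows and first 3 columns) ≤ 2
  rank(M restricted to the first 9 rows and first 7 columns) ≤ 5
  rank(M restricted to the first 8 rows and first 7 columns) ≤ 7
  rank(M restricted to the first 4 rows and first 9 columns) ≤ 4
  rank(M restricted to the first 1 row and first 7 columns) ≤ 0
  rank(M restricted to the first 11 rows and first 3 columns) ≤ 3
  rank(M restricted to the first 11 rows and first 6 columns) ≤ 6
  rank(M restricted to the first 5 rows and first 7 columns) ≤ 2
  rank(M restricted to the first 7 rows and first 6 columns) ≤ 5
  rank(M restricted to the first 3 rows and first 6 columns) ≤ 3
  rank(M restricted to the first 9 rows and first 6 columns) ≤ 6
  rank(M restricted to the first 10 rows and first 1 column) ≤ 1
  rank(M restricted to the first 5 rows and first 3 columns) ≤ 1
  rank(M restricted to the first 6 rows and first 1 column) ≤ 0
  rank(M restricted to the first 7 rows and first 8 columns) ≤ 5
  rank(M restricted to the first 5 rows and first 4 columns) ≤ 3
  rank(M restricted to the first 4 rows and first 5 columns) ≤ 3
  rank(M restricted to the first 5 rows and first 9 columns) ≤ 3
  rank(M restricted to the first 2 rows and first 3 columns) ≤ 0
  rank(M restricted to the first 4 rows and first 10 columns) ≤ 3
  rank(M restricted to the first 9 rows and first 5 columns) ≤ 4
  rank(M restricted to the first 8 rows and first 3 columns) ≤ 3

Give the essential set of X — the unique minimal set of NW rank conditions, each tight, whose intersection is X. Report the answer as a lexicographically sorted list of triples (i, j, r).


Reconstructing r_w from the 23 given conditions:

  i=1: 0 0 0 0 0 0 0 1 1 1 1
  i=2: 0 0 0 1 1 1 1 2 2 2 2
  i=3: 0 1 1 2 2 2 2 3 3 3 3
  i=4: 0 1 1 2 2 2 2 3 3 3 4
  i=5: 0 1 1 2 2 2 2 3 3 4 5
  i=6: 0 1 2 3 3 3 3 4 4 5 6
  i=7: 1 2 3 4 4 4 4 5 5 6 7
  i=8: 1 2 3 4 4 5 5 6 6 7 8
  i=9: 1 2 3 4 4 5 5 6 7 8 9
  i=10: 1 2 3 4 4 5 6 7 8 9 10
  i=11: 1 2 3 4 5 6 7 8 9 10 11

hence w(1..11) = (8, 4, 2, 11, 10, 3, 1, 6, 9, 7, 5).

D(w) has 29 cells with 9 SE-corners; essential set:

[(1, 7, 0), (2, 3, 0), (4, 10, 3), (5, 3, 1), (5, 7, 2), (5, 9, 3), (6, 1, 0), (9, 7, 5), (10, 5, 4)]


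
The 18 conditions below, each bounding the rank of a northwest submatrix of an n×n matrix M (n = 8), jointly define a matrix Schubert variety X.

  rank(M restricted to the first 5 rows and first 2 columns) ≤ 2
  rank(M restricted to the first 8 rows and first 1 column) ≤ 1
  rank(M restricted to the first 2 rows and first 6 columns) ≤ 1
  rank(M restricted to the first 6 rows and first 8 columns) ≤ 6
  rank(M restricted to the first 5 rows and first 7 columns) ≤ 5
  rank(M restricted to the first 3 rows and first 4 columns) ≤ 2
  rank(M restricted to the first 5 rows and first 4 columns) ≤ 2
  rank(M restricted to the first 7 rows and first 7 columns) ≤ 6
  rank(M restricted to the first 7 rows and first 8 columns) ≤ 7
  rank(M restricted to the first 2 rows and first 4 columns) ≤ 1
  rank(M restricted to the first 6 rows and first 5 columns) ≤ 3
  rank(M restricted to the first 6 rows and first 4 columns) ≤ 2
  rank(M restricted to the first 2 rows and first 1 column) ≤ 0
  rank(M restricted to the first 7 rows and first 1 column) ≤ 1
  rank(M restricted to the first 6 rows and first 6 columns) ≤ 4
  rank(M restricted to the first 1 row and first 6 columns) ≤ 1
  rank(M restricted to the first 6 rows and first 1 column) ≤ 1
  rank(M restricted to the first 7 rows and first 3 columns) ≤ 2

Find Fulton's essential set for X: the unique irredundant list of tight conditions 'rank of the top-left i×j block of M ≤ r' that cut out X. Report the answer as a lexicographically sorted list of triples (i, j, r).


Computing R[i][j] = min implied NW-rank bound (n=8, 18 conditions):

  R[1]: 0  1  1  1  1  1  1  1
  R[2]: 0  1  1  1  1  1  2  2
  R[3]: 1  2  2  2  2  2  3  3
  R[4]: 1  2  2  2  3  3  4  4
  R[5]: 1  2  2  2  3  4  5  5
  R[6]: 1  2  2  2  3  4  5  6
  R[7]: 1  2  2  3  4  5  6  7
  R[8]: 1  2  3  4  5  6  7  8

second differences of R give the permutation w = (2, 7, 1, 5, 6, 8, 4, 3).

D(w) has 13 cells with 4 SE-corners; essential set:

[(2, 1, 0), (2, 6, 1), (6, 4, 2), (7, 3, 2)]


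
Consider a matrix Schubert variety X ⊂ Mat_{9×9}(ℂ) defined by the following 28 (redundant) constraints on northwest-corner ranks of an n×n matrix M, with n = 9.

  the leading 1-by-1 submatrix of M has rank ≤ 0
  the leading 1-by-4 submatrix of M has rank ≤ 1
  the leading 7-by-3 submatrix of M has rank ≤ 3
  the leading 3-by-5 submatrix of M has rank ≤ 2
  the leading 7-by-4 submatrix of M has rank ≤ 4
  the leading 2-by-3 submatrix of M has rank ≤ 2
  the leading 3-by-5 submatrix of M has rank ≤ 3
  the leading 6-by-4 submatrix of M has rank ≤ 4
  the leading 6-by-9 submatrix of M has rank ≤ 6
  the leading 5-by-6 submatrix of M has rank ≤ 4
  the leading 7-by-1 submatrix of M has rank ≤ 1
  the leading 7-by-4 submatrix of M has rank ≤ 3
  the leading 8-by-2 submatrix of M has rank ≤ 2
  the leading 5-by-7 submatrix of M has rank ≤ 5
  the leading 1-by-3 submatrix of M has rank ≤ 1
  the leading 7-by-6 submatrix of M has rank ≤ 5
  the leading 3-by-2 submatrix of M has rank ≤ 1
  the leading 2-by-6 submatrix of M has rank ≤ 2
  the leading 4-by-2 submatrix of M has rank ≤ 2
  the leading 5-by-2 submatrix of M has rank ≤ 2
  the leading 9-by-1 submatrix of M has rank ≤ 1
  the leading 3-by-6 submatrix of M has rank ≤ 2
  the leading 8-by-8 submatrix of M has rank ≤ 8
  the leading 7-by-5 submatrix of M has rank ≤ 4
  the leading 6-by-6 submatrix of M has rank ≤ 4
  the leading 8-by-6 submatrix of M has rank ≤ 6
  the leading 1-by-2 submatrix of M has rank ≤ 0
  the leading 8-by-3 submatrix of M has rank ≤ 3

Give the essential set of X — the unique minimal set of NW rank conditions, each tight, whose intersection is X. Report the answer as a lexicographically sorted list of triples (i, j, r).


Computing R[i][j] = min implied NW-rank bound (n=9, 28 conditions):

  0 | 0 | 1 | 1 | 1 | 1 | 1 | 1 | 1
  1 | 1 | 2 | 2 | 2 | 2 | 2 | 2 | 2
  1 | 1 | 2 | 2 | 2 | 2 | 3 | 3 | 3
  1 | 2 | 3 | 3 | 3 | 3 | 4 | 4 | 4
  1 | 2 | 3 | 3 | 4 | 4 | 5 | 5 | 5
  1 | 2 | 3 | 3 | 4 | 4 | 5 | 6 | 6
  1 | 2 | 3 | 3 | 4 | 5 | 6 | 7 | 7
  1 | 2 | 3 | 4 | 5 | 6 | 7 | 8 | 8
  1 | 2 | 3 | 4 | 5 | 6 | 7 | 8 | 9

hence w(1..9) = (3, 1, 7, 2, 5, 8, 6, 4, 9).

5 SE-corners of the 10-cell Rothe diagram give Ess(w):

[(1, 2, 0), (3, 2, 1), (3, 6, 2), (6, 6, 4), (7, 4, 3)]


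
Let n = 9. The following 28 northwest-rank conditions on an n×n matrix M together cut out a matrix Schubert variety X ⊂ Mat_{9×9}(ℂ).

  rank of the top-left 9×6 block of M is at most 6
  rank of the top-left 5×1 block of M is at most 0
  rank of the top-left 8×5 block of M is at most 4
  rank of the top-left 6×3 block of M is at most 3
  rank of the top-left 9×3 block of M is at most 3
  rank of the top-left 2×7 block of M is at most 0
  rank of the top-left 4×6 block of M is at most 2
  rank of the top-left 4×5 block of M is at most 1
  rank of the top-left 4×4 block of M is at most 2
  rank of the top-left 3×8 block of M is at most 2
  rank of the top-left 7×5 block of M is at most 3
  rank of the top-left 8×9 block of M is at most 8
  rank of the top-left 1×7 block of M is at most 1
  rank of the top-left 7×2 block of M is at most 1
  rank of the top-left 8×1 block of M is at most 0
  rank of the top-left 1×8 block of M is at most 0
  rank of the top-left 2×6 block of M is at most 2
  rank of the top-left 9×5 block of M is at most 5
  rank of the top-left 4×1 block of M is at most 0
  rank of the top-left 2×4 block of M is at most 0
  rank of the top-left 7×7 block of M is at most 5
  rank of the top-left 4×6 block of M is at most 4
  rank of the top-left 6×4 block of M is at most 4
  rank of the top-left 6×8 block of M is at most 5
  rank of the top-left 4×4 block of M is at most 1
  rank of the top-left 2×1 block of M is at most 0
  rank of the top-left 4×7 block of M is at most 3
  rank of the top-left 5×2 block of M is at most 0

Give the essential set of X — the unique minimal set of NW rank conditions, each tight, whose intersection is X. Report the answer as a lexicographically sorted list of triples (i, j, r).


Reconstructing r_w from the 28 given conditions:

  R[1]: 0, 0, 0, 0, 0, 0, 0, 0, 1
  R[2]: 0, 0, 0, 0, 0, 0, 0, 1, 2
  R[3]: 0, 0, 1, 1, 1, 1, 1, 2, 3
  R[4]: 0, 0, 1, 1, 1, 2, 2, 3, 4
  R[5]: 0, 0, 1, 2, 2, 3, 3, 4, 5
  R[6]: 0, 1, 2, 3, 3, 4, 4, 5, 6
  R[7]: 0, 1, 2, 3, 3, 4, 5, 6, 7
  R[8]: 0, 1, 2, 3, 4, 5, 6, 7, 8
  R[9]: 1, 2, 3, 4, 5, 6, 7, 8, 9

hence w(1..9) = (9, 8, 3, 6, 4, 2, 7, 5, 1).

Rothe diagram D(w) (27 cells), 6 SE-corners (essential conditions):

[(1, 8, 0), (2, 7, 0), (4, 5, 1), (5, 2, 0), (7, 5, 3), (8, 1, 0)]


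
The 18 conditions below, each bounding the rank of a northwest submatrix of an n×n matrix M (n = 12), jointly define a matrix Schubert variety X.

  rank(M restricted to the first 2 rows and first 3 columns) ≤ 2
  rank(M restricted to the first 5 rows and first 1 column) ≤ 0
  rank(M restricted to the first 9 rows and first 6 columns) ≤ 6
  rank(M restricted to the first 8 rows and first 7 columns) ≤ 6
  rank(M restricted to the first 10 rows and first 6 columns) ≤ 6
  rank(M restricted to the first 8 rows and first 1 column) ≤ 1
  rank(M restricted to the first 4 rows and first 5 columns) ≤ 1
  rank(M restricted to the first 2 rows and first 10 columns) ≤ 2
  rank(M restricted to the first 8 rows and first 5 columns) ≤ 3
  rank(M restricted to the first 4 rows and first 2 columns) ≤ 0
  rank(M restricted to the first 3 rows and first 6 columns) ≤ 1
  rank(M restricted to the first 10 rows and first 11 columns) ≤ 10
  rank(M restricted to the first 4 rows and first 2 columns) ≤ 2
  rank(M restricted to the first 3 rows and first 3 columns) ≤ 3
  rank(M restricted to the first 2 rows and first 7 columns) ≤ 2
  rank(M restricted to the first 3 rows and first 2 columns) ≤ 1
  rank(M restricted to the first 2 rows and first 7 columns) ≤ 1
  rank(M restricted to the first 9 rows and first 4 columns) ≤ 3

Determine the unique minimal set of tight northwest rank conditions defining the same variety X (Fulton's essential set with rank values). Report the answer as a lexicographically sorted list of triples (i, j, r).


Propagating the 18 rank bounds to every northwest block:

  i=1: 0, 0, 1, 1, 1, 1, 1, 1, 1, 1, 1, 1
  i=2: 0, 0, 1, 1, 1, 1, 1, 2, 2, 2, 2, 2
  i=3: 0, 0, 1, 1, 1, 1, 2, 3, 3, 3, 3, 3
  i=4: 0, 0, 1, 1, 1, 2, 3, 4, 4, 4, 4, 4
  i=5: 0, 1, 2, 2, 2, 3, 4, 5, 5, 5, 5, 5
  i=6: 1, 2, 3, 3, 3, 4, 5, 6, 6, 6, 6, 6
  i=7: 1, 2, 3, 3, 3, 4, 5, 6, 7, 7, 7, 7
  i=8: 1, 2, 3, 3, 3, 4, 5, 6, 7, 8, 8, 8
  i=9: 1, 2, 3, 3, 4, 5, 6, 7, 8, 9, 9, 9
  i=10: 1, 2, 3, 4, 5, 6, 7, 8, 9, 10, 10, 10
  i=11: 1, 2, 3, 4, 5, 6, 7, 8, 9, 10, 11, 11
  i=12: 1, 2, 3, 4, 5, 6, 7, 8, 9, 10, 11, 12

second differences of R give the permutation w = (3, 8, 7, 6, 2, 1, 9, 10, 5, 4, 11, 12).

7 SE-corners of the 23-cell Rothe diagram give Ess(w):

[(2, 7, 1), (3, 6, 1), (4, 2, 0), (4, 5, 1), (5, 1, 0), (8, 5, 3), (9, 4, 3)]


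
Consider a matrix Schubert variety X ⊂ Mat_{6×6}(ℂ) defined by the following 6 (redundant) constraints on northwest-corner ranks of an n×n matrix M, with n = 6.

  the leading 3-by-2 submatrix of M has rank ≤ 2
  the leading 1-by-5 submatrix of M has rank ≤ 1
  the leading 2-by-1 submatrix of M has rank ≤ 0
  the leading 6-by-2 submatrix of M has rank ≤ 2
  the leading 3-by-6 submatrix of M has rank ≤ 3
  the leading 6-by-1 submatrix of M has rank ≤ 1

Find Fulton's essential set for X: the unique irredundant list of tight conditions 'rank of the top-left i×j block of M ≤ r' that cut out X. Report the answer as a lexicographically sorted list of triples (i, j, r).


Propagating the 6 rank bounds to every northwest block:

  R[1]: 0 | 1 | 1 | 1 | 1 | 1
  R[2]: 0 | 1 | 2 | 2 | 2 | 2
  R[3]: 1 | 2 | 3 | 3 | 3 | 3
  R[4]: 1 | 2 | 3 | 4 | 4 | 4
  R[5]: 1 | 2 | 3 | 4 | 5 | 5
  R[6]: 1 | 2 | 3 | 4 | 5 | 6

second differences of R give the permutation w = (2, 3, 1, 4, 5, 6).

Rothe diagram D(w) (2 cells), 1 SE-corner (essential condition):

[(2, 1, 0)]


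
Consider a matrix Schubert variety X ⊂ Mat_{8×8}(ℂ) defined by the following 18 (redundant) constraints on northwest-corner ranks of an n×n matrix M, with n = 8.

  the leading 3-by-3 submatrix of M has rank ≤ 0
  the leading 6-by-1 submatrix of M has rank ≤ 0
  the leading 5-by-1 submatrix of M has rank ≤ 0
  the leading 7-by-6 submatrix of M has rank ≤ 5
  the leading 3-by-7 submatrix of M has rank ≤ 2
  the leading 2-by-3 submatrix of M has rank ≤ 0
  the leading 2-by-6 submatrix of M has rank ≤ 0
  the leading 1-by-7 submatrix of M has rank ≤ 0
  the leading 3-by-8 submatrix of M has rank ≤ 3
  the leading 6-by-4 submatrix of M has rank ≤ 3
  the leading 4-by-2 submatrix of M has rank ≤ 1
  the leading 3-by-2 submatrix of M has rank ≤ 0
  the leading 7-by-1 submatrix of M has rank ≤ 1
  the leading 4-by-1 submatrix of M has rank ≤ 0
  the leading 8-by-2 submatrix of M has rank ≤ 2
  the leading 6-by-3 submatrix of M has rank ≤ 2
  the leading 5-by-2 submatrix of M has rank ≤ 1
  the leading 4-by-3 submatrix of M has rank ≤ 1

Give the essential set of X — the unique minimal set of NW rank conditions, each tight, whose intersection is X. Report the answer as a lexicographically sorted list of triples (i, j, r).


The tightest implied rank at each (i,j), from the 18 conditions:

  R[1]: 0 0 0 0 0 0 0 1
  R[2]: 0 0 0 0 0 0 1 2
  R[3]: 0 0 0 1 1 1 2 3
  R[4]: 0 1 1 2 2 2 3 4
  R[5]: 0 1 2 3 3 3 4 5
  R[6]: 0 1 2 3 4 4 5 6
  R[7]: 1 2 3 4 5 5 6 7
  R[8]: 1 2 3 4 5 6 7 8

second differences of R give the permutation w = (8, 7, 4, 2, 3, 5, 1, 6).

Fulton essential set (4 of the 19 Rothe cells):

[(1, 7, 0), (2, 6, 0), (3, 3, 0), (6, 1, 0)]


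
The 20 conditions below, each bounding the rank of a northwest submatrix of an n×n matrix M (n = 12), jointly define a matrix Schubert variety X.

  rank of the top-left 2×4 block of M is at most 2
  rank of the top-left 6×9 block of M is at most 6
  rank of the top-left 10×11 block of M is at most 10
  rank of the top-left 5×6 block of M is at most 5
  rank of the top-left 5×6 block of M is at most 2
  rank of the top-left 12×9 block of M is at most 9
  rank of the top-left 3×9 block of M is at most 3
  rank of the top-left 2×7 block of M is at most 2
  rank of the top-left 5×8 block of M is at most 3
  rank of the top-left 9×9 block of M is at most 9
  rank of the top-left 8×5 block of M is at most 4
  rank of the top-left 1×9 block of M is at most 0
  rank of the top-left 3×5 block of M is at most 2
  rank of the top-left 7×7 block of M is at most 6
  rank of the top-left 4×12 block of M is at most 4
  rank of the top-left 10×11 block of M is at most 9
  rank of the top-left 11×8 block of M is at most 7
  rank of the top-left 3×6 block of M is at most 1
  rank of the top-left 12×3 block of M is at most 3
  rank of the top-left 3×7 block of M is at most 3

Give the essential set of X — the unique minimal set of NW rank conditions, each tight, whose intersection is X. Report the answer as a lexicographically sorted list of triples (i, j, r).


Computing R[i][j] = min implied NW-rank bound (n=12, 20 conditions):

  i=1: 0 0 0 0 0 0 0 0 0 1 1 1
  i=2: 1 1 1 1 1 1 1 1 1 2 2 2
  i=3: 1 1 1 1 1 1 2 2 2 3 3 3
  i=4: 1 2 2 2 2 2 3 3 3 4 4 4
  i=5: 1 2 2 2 2 2 3 3 4 5 5 5
  i=6: 1 2 3 3 3 3 4 4 5 6 6 6
  i=7: 1 2 3 4 4 4 5 5 6 7 7 7
  i=8: 1 2 3 4 4 5 6 6 7 8 8 8
  i=9: 1 2 3 4 5 6 7 7 8 9 9 9
  i=10: 1 2 3 4 5 6 7 7 8 9 9 10
  i=11: 1 2 3 4 5 6 7 7 8 9 10 11
  i=12: 1 2 3 4 5 6 7 8 9 10 11 12

hence w(1..12) = (10, 1, 7, 2, 9, 3, 4, 6, 5, 12, 11, 8).

|D(w)|=23, |Ess(w)|=7:

[(1, 9, 0), (3, 6, 1), (5, 6, 2), (5, 8, 3), (8, 5, 4), (10, 11, 9), (11, 8, 7)]


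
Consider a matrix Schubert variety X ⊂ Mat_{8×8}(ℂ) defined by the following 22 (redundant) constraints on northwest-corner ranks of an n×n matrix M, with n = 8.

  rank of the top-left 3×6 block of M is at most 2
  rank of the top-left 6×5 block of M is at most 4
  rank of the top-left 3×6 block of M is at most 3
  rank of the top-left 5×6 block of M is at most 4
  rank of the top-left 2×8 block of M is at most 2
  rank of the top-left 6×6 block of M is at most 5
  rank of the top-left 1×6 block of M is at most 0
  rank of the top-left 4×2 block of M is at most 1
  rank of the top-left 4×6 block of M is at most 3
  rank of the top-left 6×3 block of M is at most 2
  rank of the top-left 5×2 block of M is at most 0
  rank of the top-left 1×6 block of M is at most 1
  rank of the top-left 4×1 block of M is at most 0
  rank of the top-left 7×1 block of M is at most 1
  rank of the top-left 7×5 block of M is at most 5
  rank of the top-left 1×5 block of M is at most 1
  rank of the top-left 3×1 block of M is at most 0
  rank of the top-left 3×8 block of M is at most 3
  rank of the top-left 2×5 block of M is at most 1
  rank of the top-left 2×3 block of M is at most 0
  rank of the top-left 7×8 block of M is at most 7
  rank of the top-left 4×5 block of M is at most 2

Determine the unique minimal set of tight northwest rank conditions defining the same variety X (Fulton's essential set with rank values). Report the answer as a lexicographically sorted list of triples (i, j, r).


Rank table r_w(8×8) implied by the 22 constraints:

  0, 0, 0, 0, 0, 0, 1, 1
  0, 0, 0, 1, 1, 1, 2, 2
  0, 0, 1, 2, 2, 2, 3, 3
  0, 0, 1, 2, 2, 3, 4, 4
  0, 0, 1, 2, 3, 4, 5, 5
  1, 1, 2, 3, 4, 5, 6, 6
  1, 2, 3, 4, 5, 6, 7, 7
  1, 2, 3, 4, 5, 6, 7, 8

second differences of R give the permutation w = (7, 4, 3, 6, 5, 1, 2, 8).

Fulton essential set (4 of the 16 Rothe cells):

[(1, 6, 0), (2, 3, 0), (4, 5, 2), (5, 2, 0)]


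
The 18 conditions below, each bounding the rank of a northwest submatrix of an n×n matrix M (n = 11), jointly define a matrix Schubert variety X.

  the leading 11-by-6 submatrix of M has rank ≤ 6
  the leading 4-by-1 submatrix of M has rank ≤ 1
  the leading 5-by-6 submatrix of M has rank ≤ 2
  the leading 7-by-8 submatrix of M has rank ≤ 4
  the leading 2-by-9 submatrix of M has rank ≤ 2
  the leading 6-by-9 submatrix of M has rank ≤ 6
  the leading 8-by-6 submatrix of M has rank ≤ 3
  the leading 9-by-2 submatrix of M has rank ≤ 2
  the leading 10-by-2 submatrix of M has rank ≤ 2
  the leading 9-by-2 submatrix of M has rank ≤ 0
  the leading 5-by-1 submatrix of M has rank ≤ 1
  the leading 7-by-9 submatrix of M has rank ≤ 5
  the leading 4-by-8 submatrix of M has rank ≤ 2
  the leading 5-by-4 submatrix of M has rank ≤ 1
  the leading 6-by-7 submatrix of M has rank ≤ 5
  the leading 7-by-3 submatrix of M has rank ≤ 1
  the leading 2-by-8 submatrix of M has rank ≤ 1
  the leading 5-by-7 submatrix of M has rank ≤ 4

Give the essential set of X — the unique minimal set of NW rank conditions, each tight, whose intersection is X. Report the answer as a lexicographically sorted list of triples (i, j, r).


Propagating the 18 rank bounds to every northwest block:

  i=1: 0, 0, 1, 1, 1, 1, 1, 1, 1, 1, 1
  i=2: 0, 0, 1, 1, 1, 1, 1, 1, 2, 2, 2
  i=3: 0, 0, 1, 1, 2, 2, 2, 2, 3, 3, 3
  i=4: 0, 0, 1, 1, 2, 2, 2, 2, 3, 4, 4
  i=5: 0, 0, 1, 1, 2, 2, 3, 3, 4, 5, 5
  i=6: 0, 0, 1, 2, 3, 3, 4, 4, 5, 6, 6
  i=7: 0, 0, 1, 2, 3, 3, 4, 4, 5, 6, 7
  i=8: 0, 0, 1, 2, 3, 3, 4, 5, 6, 7, 8
  i=9: 0, 0, 1, 2, 3, 4, 5, 6, 7, 8, 9
  i=10: 1, 1, 2, 3, 4, 5, 6, 7, 8, 9, 10
  i=11: 1, 2, 3, 4, 5, 6, 7, 8, 9, 10, 11

so w = (3, 9, 5, 10, 7, 4, 11, 8, 6, 1, 2).

ℓ(w)=33; the 7 essential cells (i,j,r):

[(2, 8, 1), (4, 8, 2), (5, 4, 1), (5, 6, 2), (7, 8, 4), (8, 6, 3), (9, 2, 0)]
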